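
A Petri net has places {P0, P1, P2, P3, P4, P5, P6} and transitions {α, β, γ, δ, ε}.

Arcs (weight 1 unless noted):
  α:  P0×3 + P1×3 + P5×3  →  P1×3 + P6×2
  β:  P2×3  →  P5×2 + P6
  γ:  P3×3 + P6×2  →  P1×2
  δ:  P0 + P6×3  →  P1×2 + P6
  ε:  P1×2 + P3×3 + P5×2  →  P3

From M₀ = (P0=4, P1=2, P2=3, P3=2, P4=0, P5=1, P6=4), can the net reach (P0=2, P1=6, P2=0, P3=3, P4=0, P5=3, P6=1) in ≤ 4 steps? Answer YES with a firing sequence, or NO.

depth 0: 1 marking
depth 1: 3 markings reached so far
depth 2: 4 markings reached so far
depth 3: 6 markings reached so far
depth 4: 6 markings reached so far
(frontier empty at depth 4; search complete)
target is not among the 6 markings reachable within 4 steps

NO — not reachable within 4 firings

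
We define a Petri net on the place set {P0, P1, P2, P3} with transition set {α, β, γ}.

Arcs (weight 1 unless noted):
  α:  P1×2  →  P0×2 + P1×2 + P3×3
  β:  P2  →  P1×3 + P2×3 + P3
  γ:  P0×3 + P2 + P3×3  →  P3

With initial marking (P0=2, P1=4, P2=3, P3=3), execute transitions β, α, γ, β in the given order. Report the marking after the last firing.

step 1: fire β:  (P0=2, P1=4, P2=3, P3=3) → (P0=2, P1=7, P2=5, P3=4)
step 2: fire α:  (P0=2, P1=7, P2=5, P3=4) → (P0=4, P1=7, P2=5, P3=7)
step 3: fire γ:  (P0=4, P1=7, P2=5, P3=7) → (P0=1, P1=7, P2=4, P3=5)
step 4: fire β:  (P0=1, P1=7, P2=4, P3=5) → (P0=1, P1=10, P2=6, P3=6)

(P0=1, P1=10, P2=6, P3=6)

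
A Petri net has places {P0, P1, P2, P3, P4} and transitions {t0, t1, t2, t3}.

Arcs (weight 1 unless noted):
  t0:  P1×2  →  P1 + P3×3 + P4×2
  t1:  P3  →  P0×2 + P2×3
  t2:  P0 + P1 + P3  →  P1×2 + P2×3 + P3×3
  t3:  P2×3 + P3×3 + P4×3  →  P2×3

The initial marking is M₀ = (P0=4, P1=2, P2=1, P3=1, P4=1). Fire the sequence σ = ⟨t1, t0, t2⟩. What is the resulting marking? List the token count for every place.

step 1: fire t1:  (P0=4, P1=2, P2=1, P3=1, P4=1) → (P0=6, P1=2, P2=4, P3=0, P4=1)
step 2: fire t0:  (P0=6, P1=2, P2=4, P3=0, P4=1) → (P0=6, P1=1, P2=4, P3=3, P4=3)
step 3: fire t2:  (P0=6, P1=1, P2=4, P3=3, P4=3) → (P0=5, P1=2, P2=7, P3=5, P4=3)

(P0=5, P1=2, P2=7, P3=5, P4=3)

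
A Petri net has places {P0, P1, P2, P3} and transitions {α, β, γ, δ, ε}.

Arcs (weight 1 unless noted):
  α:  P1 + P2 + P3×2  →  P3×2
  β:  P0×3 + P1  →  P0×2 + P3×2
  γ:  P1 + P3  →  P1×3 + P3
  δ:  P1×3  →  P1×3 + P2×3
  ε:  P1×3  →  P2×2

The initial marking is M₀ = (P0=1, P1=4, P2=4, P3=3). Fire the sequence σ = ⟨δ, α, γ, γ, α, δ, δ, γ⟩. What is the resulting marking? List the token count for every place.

(P0=1, P1=8, P2=11, P3=3)

step 1: fire δ:  (P0=1, P1=4, P2=4, P3=3) → (P0=1, P1=4, P2=7, P3=3)
step 2: fire α:  (P0=1, P1=4, P2=7, P3=3) → (P0=1, P1=3, P2=6, P3=3)
step 3: fire γ:  (P0=1, P1=3, P2=6, P3=3) → (P0=1, P1=5, P2=6, P3=3)
step 4: fire γ:  (P0=1, P1=5, P2=6, P3=3) → (P0=1, P1=7, P2=6, P3=3)
step 5: fire α:  (P0=1, P1=7, P2=6, P3=3) → (P0=1, P1=6, P2=5, P3=3)
step 6: fire δ:  (P0=1, P1=6, P2=5, P3=3) → (P0=1, P1=6, P2=8, P3=3)
step 7: fire δ:  (P0=1, P1=6, P2=8, P3=3) → (P0=1, P1=6, P2=11, P3=3)
step 8: fire γ:  (P0=1, P1=6, P2=11, P3=3) → (P0=1, P1=8, P2=11, P3=3)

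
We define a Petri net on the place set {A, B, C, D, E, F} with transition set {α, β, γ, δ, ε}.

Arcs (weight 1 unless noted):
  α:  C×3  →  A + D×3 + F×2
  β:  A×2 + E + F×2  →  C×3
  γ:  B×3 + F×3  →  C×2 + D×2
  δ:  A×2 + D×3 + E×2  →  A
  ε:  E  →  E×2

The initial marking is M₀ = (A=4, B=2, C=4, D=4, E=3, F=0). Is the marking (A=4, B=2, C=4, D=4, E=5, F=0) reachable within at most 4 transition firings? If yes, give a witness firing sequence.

step 1: fire ε:  (A=4, B=2, C=4, D=4, E=3, F=0) → (A=4, B=2, C=4, D=4, E=4, F=0)
step 2: fire ε:  (A=4, B=2, C=4, D=4, E=4, F=0) → (A=4, B=2, C=4, D=4, E=5, F=0)

YES — reachable via ⟨ε, ε⟩ (2 firings)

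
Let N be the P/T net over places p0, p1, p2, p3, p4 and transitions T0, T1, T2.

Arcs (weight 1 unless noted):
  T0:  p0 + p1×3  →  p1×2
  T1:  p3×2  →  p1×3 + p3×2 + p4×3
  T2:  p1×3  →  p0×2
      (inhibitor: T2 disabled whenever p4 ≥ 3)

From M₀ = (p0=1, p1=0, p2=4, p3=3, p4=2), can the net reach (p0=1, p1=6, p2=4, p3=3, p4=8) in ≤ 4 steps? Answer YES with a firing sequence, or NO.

YES — reachable via ⟨T1, T1⟩ (2 firings)

step 1: fire T1:  (p0=1, p1=0, p2=4, p3=3, p4=2) → (p0=1, p1=3, p2=4, p3=3, p4=5)
step 2: fire T1:  (p0=1, p1=3, p2=4, p3=3, p4=5) → (p0=1, p1=6, p2=4, p3=3, p4=8)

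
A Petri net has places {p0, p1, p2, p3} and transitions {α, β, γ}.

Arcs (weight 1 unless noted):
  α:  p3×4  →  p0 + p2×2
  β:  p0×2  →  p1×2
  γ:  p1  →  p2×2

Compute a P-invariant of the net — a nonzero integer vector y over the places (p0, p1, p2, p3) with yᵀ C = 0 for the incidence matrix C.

y = (p0:2, p1:2, p2:1, p3:1)

Incidence matrix C (rows=places, cols=transitions):
        α    β    γ
   p0   1   -2    0
   p1   0    2   -1
   p2   2    0    2
   p3  -4    0    0

Candidate y = [2, 2, 1, 1]; check y·C column-wise:
  col α: 2·1 + 2·0 + 1·2 + 1·-4 = 0
  col β: 2·-2 + 2·2 + 1·0 + 1·0 = 0
  col γ: 2·0 + 2·-1 + 1·2 + 1·0 = 0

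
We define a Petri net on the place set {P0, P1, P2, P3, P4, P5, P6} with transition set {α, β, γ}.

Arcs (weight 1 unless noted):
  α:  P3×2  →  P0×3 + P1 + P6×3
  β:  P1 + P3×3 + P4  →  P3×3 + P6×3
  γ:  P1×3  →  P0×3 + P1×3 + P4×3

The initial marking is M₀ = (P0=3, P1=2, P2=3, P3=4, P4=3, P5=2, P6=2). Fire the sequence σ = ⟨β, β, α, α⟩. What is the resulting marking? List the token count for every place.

(P0=9, P1=2, P2=3, P3=0, P4=1, P5=2, P6=14)

step 1: fire β:  (P0=3, P1=2, P2=3, P3=4, P4=3, P5=2, P6=2) → (P0=3, P1=1, P2=3, P3=4, P4=2, P5=2, P6=5)
step 2: fire β:  (P0=3, P1=1, P2=3, P3=4, P4=2, P5=2, P6=5) → (P0=3, P1=0, P2=3, P3=4, P4=1, P5=2, P6=8)
step 3: fire α:  (P0=3, P1=0, P2=3, P3=4, P4=1, P5=2, P6=8) → (P0=6, P1=1, P2=3, P3=2, P4=1, P5=2, P6=11)
step 4: fire α:  (P0=6, P1=1, P2=3, P3=2, P4=1, P5=2, P6=11) → (P0=9, P1=2, P2=3, P3=0, P4=1, P5=2, P6=14)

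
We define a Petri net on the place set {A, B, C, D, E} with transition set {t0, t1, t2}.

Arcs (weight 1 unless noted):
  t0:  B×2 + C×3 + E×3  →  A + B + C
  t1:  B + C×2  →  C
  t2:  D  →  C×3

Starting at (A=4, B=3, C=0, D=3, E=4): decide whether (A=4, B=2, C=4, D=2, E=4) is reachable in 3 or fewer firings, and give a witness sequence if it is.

depth 0: 1 marking
depth 1: 2 markings reached so far
depth 2: 5 markings reached so far
depth 3: 9 markings reached so far
target is not among the 9 markings reachable within 3 steps

NO — not reachable within 3 firings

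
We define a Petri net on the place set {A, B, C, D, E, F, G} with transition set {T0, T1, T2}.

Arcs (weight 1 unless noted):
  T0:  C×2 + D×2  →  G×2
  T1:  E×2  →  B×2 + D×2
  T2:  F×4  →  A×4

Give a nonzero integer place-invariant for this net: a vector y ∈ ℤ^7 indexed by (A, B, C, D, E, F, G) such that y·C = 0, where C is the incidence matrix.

Incidence matrix C (rows=places, cols=transitions):
       T0   T1   T2
    A   0    0    4
    B   0    2    0
    C  -2    0    0
    D  -2    2    0
    E   0   -2    0
    F   0    0   -4
    G   2    0    0

Candidate y = [0, 1, 1, -1, 0, 0, 0]; check y·C column-wise:
  col T0: 1·0 + 1·-2 + -1·-2 + 0·2 = 0
  col T1: 1·2 + 1·0 + -1·2 + 0·-2 = 0
  col T2: 0·4 + 1·0 + 1·0 + -1·0 + 0·-4 = 0

y = (A:0, B:1, C:1, D:-1, E:0, F:0, G:0)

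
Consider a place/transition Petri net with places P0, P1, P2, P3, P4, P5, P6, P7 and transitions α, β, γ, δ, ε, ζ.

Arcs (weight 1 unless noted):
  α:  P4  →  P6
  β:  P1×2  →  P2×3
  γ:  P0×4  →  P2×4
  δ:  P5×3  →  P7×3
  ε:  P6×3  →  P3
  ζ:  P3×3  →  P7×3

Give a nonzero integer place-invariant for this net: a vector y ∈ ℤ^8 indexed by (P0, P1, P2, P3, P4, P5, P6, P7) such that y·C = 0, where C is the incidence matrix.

Incidence matrix C (rows=places, cols=transitions):
        α    β    γ    δ    ε    ζ
   P0   0    0   -4    0    0    0
   P1   0   -2    0    0    0    0
   P2   0    3    4    0    0    0
   P3   0    0    0    0    1   -3
   P4  -1    0    0    0    0    0
   P5   0    0    0   -3    0    0
   P6   1    0    0    0   -3    0
   P7   0    0    0    3    0    3

Candidate y = [2, 3, 2, 0, 0, 0, 0, 0]; check y·C column-wise:
  col α: 2·0 + 3·0 + 2·0 + 0·-1 + 0·1 = 0
  col β: 2·0 + 3·-2 + 2·3 = 0
  col γ: 2·-4 + 3·0 + 2·4 = 0
  col δ: 2·0 + 3·0 + 2·0 + 0·-3 + 0·3 = 0
  col ε: 2·0 + 3·0 + 2·0 + 0·1 + 0·-3 = 0
  col ζ: 2·0 + 3·0 + 2·0 + 0·-3 + 0·3 = 0

y = (P0:2, P1:3, P2:2, P3:0, P4:0, P5:0, P6:0, P7:0)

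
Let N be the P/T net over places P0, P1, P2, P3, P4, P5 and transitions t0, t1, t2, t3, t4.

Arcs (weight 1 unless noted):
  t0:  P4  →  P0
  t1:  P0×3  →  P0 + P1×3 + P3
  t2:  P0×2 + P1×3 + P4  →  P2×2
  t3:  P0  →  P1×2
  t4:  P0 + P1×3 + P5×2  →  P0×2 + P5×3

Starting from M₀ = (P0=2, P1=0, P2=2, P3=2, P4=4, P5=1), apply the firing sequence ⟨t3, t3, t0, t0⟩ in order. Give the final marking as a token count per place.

step 1: fire t3:  (P0=2, P1=0, P2=2, P3=2, P4=4, P5=1) → (P0=1, P1=2, P2=2, P3=2, P4=4, P5=1)
step 2: fire t3:  (P0=1, P1=2, P2=2, P3=2, P4=4, P5=1) → (P0=0, P1=4, P2=2, P3=2, P4=4, P5=1)
step 3: fire t0:  (P0=0, P1=4, P2=2, P3=2, P4=4, P5=1) → (P0=1, P1=4, P2=2, P3=2, P4=3, P5=1)
step 4: fire t0:  (P0=1, P1=4, P2=2, P3=2, P4=3, P5=1) → (P0=2, P1=4, P2=2, P3=2, P4=2, P5=1)

(P0=2, P1=4, P2=2, P3=2, P4=2, P5=1)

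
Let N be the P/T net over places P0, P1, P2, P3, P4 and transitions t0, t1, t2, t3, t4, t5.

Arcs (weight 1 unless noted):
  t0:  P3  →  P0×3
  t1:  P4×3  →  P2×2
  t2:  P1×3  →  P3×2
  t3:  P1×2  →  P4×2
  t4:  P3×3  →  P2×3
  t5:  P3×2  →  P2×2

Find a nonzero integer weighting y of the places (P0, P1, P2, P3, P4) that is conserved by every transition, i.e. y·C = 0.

y = (P0:1, P1:2, P2:3, P3:3, P4:2)

Incidence matrix C (rows=places, cols=transitions):
       t0   t1   t2   t3   t4   t5
   P0   3    0    0    0    0    0
   P1   0    0   -3   -2    0    0
   P2   0    2    0    0    3    2
   P3  -1    0    2    0   -3   -2
   P4   0   -3    0    2    0    0

Candidate y = [1, 2, 3, 3, 2]; check y·C column-wise:
  col t0: 1·3 + 2·0 + 3·0 + 3·-1 + 2·0 = 0
  col t1: 1·0 + 2·0 + 3·2 + 3·0 + 2·-3 = 0
  col t2: 1·0 + 2·-3 + 3·0 + 3·2 + 2·0 = 0
  col t3: 1·0 + 2·-2 + 3·0 + 3·0 + 2·2 = 0
  col t4: 1·0 + 2·0 + 3·3 + 3·-3 + 2·0 = 0
  col t5: 1·0 + 2·0 + 3·2 + 3·-2 + 2·0 = 0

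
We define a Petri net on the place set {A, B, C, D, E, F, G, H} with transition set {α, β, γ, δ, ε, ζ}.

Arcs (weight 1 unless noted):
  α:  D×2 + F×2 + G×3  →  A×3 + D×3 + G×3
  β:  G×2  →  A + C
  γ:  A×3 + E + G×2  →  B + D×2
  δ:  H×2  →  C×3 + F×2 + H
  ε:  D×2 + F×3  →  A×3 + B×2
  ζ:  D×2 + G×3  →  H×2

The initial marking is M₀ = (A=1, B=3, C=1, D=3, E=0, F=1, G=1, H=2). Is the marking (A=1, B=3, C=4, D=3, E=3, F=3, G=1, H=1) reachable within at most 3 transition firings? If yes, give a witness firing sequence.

NO — not reachable within 3 firings

depth 0: 1 marking
depth 1: 2 markings reached so far
depth 2: 3 markings reached so far
depth 3: 3 markings reached so far
(frontier empty at depth 3; search complete)
target is not among the 3 markings reachable within 3 steps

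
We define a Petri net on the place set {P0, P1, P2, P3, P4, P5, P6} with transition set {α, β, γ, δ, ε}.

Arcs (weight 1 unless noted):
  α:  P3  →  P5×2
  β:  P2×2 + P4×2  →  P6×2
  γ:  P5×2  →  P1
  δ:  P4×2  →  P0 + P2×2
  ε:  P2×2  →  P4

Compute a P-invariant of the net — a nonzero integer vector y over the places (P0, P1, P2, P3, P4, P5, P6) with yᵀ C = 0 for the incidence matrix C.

y = (P0:0, P1:2, P2:0, P3:2, P4:0, P5:1, P6:0)

Incidence matrix C (rows=places, cols=transitions):
        α    β    γ    δ    ε
   P0   0    0    0    1    0
   P1   0    0    1    0    0
   P2   0   -2    0    2   -2
   P3  -1    0    0    0    0
   P4   0   -2    0   -2    1
   P5   2    0   -2    0    0
   P6   0    2    0    0    0

Candidate y = [0, 2, 0, 2, 0, 1, 0]; check y·C column-wise:
  col α: 2·0 + 2·-1 + 1·2 = 0
  col β: 2·0 + 0·-2 + 2·0 + 0·-2 + 1·0 + 0·2 = 0
  col γ: 2·1 + 2·0 + 1·-2 = 0
  col δ: 0·1 + 2·0 + 0·2 + 2·0 + 0·-2 + 1·0 = 0
  col ε: 2·0 + 0·-2 + 2·0 + 0·1 + 1·0 = 0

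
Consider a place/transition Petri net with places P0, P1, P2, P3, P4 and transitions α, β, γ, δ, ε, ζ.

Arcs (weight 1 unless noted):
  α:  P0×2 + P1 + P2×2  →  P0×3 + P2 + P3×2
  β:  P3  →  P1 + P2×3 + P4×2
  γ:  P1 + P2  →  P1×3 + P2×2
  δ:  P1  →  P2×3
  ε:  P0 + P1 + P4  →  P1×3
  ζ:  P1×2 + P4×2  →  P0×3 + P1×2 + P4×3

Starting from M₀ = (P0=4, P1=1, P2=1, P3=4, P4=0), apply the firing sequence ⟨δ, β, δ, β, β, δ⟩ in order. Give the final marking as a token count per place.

(P0=4, P1=1, P2=19, P3=1, P4=6)

step 1: fire δ:  (P0=4, P1=1, P2=1, P3=4, P4=0) → (P0=4, P1=0, P2=4, P3=4, P4=0)
step 2: fire β:  (P0=4, P1=0, P2=4, P3=4, P4=0) → (P0=4, P1=1, P2=7, P3=3, P4=2)
step 3: fire δ:  (P0=4, P1=1, P2=7, P3=3, P4=2) → (P0=4, P1=0, P2=10, P3=3, P4=2)
step 4: fire β:  (P0=4, P1=0, P2=10, P3=3, P4=2) → (P0=4, P1=1, P2=13, P3=2, P4=4)
step 5: fire β:  (P0=4, P1=1, P2=13, P3=2, P4=4) → (P0=4, P1=2, P2=16, P3=1, P4=6)
step 6: fire δ:  (P0=4, P1=2, P2=16, P3=1, P4=6) → (P0=4, P1=1, P2=19, P3=1, P4=6)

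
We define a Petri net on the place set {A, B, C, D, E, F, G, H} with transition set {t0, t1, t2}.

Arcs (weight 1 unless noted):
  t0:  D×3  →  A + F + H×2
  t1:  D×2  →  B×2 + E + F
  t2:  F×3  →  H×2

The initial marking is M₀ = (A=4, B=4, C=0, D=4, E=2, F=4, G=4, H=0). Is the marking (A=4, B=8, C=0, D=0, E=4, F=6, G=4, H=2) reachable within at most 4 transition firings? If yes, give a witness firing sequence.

NO — not reachable within 4 firings

depth 0: 1 marking
depth 1: 4 markings reached so far
depth 2: 7 markings reached so far
depth 3: 8 markings reached so far
depth 4: 9 markings reached so far
target is not among the 9 markings reachable within 4 steps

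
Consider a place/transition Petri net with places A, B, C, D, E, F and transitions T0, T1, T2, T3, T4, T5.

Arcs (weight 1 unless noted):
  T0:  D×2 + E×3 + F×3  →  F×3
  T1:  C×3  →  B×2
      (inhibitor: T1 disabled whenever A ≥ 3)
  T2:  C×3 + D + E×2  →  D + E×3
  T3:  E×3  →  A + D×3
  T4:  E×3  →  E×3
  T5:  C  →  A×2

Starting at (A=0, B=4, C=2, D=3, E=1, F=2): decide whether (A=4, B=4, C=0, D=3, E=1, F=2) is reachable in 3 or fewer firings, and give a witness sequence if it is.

YES — reachable via ⟨T5, T5⟩ (2 firings)

step 1: fire T5:  (A=0, B=4, C=2, D=3, E=1, F=2) → (A=2, B=4, C=1, D=3, E=1, F=2)
step 2: fire T5:  (A=2, B=4, C=1, D=3, E=1, F=2) → (A=4, B=4, C=0, D=3, E=1, F=2)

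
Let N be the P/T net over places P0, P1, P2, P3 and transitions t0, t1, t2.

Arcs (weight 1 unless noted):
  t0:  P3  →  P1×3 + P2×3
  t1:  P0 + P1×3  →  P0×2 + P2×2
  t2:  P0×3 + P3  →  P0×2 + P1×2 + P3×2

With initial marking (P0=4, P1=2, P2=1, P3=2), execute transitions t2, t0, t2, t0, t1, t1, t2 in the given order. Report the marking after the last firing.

(P0=3, P1=8, P2=11, P3=3)

step 1: fire t2:  (P0=4, P1=2, P2=1, P3=2) → (P0=3, P1=4, P2=1, P3=3)
step 2: fire t0:  (P0=3, P1=4, P2=1, P3=3) → (P0=3, P1=7, P2=4, P3=2)
step 3: fire t2:  (P0=3, P1=7, P2=4, P3=2) → (P0=2, P1=9, P2=4, P3=3)
step 4: fire t0:  (P0=2, P1=9, P2=4, P3=3) → (P0=2, P1=12, P2=7, P3=2)
step 5: fire t1:  (P0=2, P1=12, P2=7, P3=2) → (P0=3, P1=9, P2=9, P3=2)
step 6: fire t1:  (P0=3, P1=9, P2=9, P3=2) → (P0=4, P1=6, P2=11, P3=2)
step 7: fire t2:  (P0=4, P1=6, P2=11, P3=2) → (P0=3, P1=8, P2=11, P3=3)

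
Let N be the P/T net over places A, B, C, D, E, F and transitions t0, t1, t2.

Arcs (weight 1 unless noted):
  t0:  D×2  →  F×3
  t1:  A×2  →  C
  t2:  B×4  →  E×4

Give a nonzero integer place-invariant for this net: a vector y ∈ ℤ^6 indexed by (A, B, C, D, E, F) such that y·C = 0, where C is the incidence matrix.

Incidence matrix C (rows=places, cols=transitions):
       t0   t1   t2
    A   0   -2    0
    B   0    0   -4
    C   0    1    0
    D  -2    0    0
    E   0    0    4
    F   3    0    0

Candidate y = [1, 0, 2, 0, 0, 0]; check y·C column-wise:
  col t0: 1·0 + 2·0 + 0·-2 + 0·3 = 0
  col t1: 1·-2 + 2·1 = 0
  col t2: 1·0 + 0·-4 + 2·0 + 0·4 = 0

y = (A:1, B:0, C:2, D:0, E:0, F:0)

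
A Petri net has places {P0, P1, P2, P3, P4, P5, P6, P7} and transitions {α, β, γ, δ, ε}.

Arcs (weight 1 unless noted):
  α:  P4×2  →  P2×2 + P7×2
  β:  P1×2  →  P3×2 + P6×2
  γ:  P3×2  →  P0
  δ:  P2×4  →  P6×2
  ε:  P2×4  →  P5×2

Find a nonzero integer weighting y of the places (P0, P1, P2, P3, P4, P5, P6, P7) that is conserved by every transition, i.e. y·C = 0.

Incidence matrix C (rows=places, cols=transitions):
        α    β    γ    δ    ε
   P0   0    0    1    0    0
   P1   0   -2    0    0    0
   P2   2    0    0   -4   -4
   P3   0    2   -2    0    0
   P4  -2    0    0    0    0
   P5   0    0    0    0    2
   P6   0    2    0    2    0
   P7   2    0    0    0    0

Candidate y = [2, 1, 0, 1, 0, 0, 0, 0]; check y·C column-wise:
  col α: 2·0 + 1·0 + 0·2 + 1·0 + 0·-2 + 0·2 = 0
  col β: 2·0 + 1·-2 + 1·2 + 0·2 = 0
  col γ: 2·1 + 1·0 + 1·-2 = 0
  col δ: 2·0 + 1·0 + 0·-4 + 1·0 + 0·2 = 0
  col ε: 2·0 + 1·0 + 0·-4 + 1·0 + 0·2 = 0

y = (P0:2, P1:1, P2:0, P3:1, P4:0, P5:0, P6:0, P7:0)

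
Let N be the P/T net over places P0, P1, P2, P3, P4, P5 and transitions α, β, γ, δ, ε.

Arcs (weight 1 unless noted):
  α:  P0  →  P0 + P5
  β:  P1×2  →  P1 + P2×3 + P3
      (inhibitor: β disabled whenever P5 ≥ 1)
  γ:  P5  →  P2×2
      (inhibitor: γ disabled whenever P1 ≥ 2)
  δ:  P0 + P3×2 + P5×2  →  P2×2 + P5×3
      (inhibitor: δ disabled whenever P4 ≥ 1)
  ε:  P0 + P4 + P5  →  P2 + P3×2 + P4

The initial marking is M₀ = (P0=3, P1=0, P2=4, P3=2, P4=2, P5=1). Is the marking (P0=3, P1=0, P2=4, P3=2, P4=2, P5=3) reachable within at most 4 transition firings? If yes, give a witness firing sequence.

YES — reachable via ⟨α, α⟩ (2 firings)

step 1: fire α:  (P0=3, P1=0, P2=4, P3=2, P4=2, P5=1) → (P0=3, P1=0, P2=4, P3=2, P4=2, P5=2)
step 2: fire α:  (P0=3, P1=0, P2=4, P3=2, P4=2, P5=2) → (P0=3, P1=0, P2=4, P3=2, P4=2, P5=3)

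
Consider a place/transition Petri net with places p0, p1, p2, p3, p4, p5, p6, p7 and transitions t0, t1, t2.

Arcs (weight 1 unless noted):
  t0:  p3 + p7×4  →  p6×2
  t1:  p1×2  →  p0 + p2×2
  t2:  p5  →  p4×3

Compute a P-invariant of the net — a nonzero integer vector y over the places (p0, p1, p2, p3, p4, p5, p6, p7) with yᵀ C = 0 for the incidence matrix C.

Incidence matrix C (rows=places, cols=transitions):
       t0   t1   t2
   p0   0    1    0
   p1   0   -2    0
   p2   0    2    0
   p3  -1    0    0
   p4   0    0    3
   p5   0    0   -1
   p6   2    0    0
   p7  -4    0    0

Candidate y = [2, 1, 0, 0, 0, 0, 0, 0]; check y·C column-wise:
  col t0: 2·0 + 1·0 + 0·-1 + 0·2 + 0·-4 = 0
  col t1: 2·1 + 1·-2 + 0·2 = 0
  col t2: 2·0 + 1·0 + 0·3 + 0·-1 = 0

y = (p0:2, p1:1, p2:0, p3:0, p4:0, p5:0, p6:0, p7:0)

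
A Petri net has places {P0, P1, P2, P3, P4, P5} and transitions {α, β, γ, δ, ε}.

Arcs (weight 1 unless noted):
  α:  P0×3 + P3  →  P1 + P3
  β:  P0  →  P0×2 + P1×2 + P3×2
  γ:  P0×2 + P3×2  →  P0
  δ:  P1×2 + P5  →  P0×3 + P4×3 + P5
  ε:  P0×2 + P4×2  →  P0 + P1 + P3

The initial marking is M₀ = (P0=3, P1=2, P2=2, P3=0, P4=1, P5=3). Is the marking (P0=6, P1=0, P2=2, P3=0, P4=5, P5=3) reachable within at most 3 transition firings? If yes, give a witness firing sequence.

NO — not reachable within 3 firings

depth 0: 1 marking
depth 1: 3 markings reached so far
depth 2: 8 markings reached so far
depth 3: 18 markings reached so far
target is not among the 18 markings reachable within 3 steps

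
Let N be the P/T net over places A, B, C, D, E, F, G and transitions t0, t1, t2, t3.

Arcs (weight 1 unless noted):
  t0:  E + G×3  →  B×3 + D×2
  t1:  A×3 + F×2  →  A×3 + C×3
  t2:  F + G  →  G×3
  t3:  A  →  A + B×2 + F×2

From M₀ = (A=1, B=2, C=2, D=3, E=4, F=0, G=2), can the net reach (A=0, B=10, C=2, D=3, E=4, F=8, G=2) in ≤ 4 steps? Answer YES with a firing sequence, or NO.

NO — not reachable within 4 firings

depth 0: 1 marking
depth 1: 2 markings reached so far
depth 2: 4 markings reached so far
depth 3: 8 markings reached so far
depth 4: 13 markings reached so far
target is not among the 13 markings reachable within 4 steps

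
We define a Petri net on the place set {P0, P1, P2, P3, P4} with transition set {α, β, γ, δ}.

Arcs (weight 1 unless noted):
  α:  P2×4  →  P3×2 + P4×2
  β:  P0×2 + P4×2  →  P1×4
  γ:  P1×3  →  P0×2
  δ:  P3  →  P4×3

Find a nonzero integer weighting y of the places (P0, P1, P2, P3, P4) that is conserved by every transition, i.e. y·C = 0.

Incidence matrix C (rows=places, cols=transitions):
        α    β    γ    δ
   P0   0   -2    2    0
   P1   0    4   -3    0
   P2  -4    0    0    0
   P3   2    0    0   -1
   P4   2   -2    0    3

Candidate y = [3, 2, 2, 3, 1]; check y·C column-wise:
  col α: 3·0 + 2·0 + 2·-4 + 3·2 + 1·2 = 0
  col β: 3·-2 + 2·4 + 2·0 + 3·0 + 1·-2 = 0
  col γ: 3·2 + 2·-3 + 2·0 + 3·0 + 1·0 = 0
  col δ: 3·0 + 2·0 + 2·0 + 3·-1 + 1·3 = 0

y = (P0:3, P1:2, P2:2, P3:3, P4:1)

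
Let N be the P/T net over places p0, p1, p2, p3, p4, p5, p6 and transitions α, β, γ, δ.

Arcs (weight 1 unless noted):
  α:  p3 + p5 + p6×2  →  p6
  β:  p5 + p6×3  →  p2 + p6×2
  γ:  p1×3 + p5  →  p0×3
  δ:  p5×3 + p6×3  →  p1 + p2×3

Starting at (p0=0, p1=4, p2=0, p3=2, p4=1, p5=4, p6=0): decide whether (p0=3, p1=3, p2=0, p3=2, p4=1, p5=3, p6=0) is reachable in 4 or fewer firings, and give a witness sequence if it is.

NO — not reachable within 4 firings

depth 0: 1 marking
depth 1: 2 markings reached so far
depth 2: 2 markings reached so far
(frontier empty at depth 2; search complete)
target is not among the 2 markings reachable within 4 steps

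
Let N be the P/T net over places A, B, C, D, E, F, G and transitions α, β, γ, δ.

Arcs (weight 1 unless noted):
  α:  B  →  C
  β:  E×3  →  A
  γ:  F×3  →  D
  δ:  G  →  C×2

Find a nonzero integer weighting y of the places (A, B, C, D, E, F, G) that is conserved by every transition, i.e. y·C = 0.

y = (A:3, B:0, C:0, D:0, E:1, F:0, G:0)

Incidence matrix C (rows=places, cols=transitions):
        α    β    γ    δ
    A   0    1    0    0
    B  -1    0    0    0
    C   1    0    0    2
    D   0    0    1    0
    E   0   -3    0    0
    F   0    0   -3    0
    G   0    0    0   -1

Candidate y = [3, 0, 0, 0, 1, 0, 0]; check y·C column-wise:
  col α: 3·0 + 0·-1 + 0·1 + 1·0 = 0
  col β: 3·1 + 1·-3 = 0
  col γ: 3·0 + 0·1 + 1·0 + 0·-3 = 0
  col δ: 3·0 + 0·2 + 1·0 + 0·-1 = 0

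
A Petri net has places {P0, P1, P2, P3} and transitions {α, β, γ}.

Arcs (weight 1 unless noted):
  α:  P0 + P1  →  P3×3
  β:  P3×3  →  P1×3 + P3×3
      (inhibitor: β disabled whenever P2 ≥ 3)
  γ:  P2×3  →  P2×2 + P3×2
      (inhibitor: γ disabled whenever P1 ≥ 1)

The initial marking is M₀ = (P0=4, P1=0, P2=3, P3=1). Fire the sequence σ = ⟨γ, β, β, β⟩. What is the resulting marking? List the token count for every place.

(P0=4, P1=9, P2=2, P3=3)

step 1: fire γ:  (P0=4, P1=0, P2=3, P3=1) → (P0=4, P1=0, P2=2, P3=3)
step 2: fire β:  (P0=4, P1=0, P2=2, P3=3) → (P0=4, P1=3, P2=2, P3=3)
step 3: fire β:  (P0=4, P1=3, P2=2, P3=3) → (P0=4, P1=6, P2=2, P3=3)
step 4: fire β:  (P0=4, P1=6, P2=2, P3=3) → (P0=4, P1=9, P2=2, P3=3)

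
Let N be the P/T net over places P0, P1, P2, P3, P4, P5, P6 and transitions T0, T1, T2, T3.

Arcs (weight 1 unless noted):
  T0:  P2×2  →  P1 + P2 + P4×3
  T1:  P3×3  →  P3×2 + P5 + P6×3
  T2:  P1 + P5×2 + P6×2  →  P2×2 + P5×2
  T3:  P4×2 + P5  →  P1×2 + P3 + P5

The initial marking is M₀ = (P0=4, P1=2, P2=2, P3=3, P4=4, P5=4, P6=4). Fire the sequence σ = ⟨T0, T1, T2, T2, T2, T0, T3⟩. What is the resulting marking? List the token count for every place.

step 1: fire T0:  (P0=4, P1=2, P2=2, P3=3, P4=4, P5=4, P6=4) → (P0=4, P1=3, P2=1, P3=3, P4=7, P5=4, P6=4)
step 2: fire T1:  (P0=4, P1=3, P2=1, P3=3, P4=7, P5=4, P6=4) → (P0=4, P1=3, P2=1, P3=2, P4=7, P5=5, P6=7)
step 3: fire T2:  (P0=4, P1=3, P2=1, P3=2, P4=7, P5=5, P6=7) → (P0=4, P1=2, P2=3, P3=2, P4=7, P5=5, P6=5)
step 4: fire T2:  (P0=4, P1=2, P2=3, P3=2, P4=7, P5=5, P6=5) → (P0=4, P1=1, P2=5, P3=2, P4=7, P5=5, P6=3)
step 5: fire T2:  (P0=4, P1=1, P2=5, P3=2, P4=7, P5=5, P6=3) → (P0=4, P1=0, P2=7, P3=2, P4=7, P5=5, P6=1)
step 6: fire T0:  (P0=4, P1=0, P2=7, P3=2, P4=7, P5=5, P6=1) → (P0=4, P1=1, P2=6, P3=2, P4=10, P5=5, P6=1)
step 7: fire T3:  (P0=4, P1=1, P2=6, P3=2, P4=10, P5=5, P6=1) → (P0=4, P1=3, P2=6, P3=3, P4=8, P5=5, P6=1)

(P0=4, P1=3, P2=6, P3=3, P4=8, P5=5, P6=1)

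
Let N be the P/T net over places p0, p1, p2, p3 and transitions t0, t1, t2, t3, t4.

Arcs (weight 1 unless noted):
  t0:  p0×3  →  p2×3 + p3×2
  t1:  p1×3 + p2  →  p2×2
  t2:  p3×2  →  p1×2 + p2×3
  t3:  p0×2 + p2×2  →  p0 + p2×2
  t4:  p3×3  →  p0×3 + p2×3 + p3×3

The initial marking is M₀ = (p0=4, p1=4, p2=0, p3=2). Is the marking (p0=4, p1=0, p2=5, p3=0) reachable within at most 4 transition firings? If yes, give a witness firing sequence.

step 1: fire t2:  (p0=4, p1=4, p2=0, p3=2) → (p0=4, p1=6, p2=3, p3=0)
step 2: fire t1:  (p0=4, p1=6, p2=3, p3=0) → (p0=4, p1=3, p2=4, p3=0)
step 3: fire t1:  (p0=4, p1=3, p2=4, p3=0) → (p0=4, p1=0, p2=5, p3=0)

YES — reachable via ⟨t2, t1, t1⟩ (3 firings)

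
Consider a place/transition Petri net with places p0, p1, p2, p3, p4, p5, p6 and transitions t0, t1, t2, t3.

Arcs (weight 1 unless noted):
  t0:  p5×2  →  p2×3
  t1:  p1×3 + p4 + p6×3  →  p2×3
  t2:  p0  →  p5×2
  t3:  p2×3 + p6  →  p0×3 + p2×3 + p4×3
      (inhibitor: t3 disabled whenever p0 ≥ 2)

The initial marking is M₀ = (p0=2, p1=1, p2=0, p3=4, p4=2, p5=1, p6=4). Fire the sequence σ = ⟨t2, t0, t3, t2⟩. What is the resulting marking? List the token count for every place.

step 1: fire t2:  (p0=2, p1=1, p2=0, p3=4, p4=2, p5=1, p6=4) → (p0=1, p1=1, p2=0, p3=4, p4=2, p5=3, p6=4)
step 2: fire t0:  (p0=1, p1=1, p2=0, p3=4, p4=2, p5=3, p6=4) → (p0=1, p1=1, p2=3, p3=4, p4=2, p5=1, p6=4)
step 3: fire t3:  (p0=1, p1=1, p2=3, p3=4, p4=2, p5=1, p6=4) → (p0=4, p1=1, p2=3, p3=4, p4=5, p5=1, p6=3)
step 4: fire t2:  (p0=4, p1=1, p2=3, p3=4, p4=5, p5=1, p6=3) → (p0=3, p1=1, p2=3, p3=4, p4=5, p5=3, p6=3)

(p0=3, p1=1, p2=3, p3=4, p4=5, p5=3, p6=3)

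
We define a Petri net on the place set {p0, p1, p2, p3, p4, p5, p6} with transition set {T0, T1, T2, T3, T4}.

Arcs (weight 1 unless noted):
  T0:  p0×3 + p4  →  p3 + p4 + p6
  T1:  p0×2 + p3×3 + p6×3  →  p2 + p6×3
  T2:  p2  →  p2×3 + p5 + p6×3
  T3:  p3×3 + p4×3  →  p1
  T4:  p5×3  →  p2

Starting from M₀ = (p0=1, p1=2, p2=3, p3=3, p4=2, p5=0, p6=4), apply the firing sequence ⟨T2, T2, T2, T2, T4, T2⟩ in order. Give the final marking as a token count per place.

(p0=1, p1=2, p2=14, p3=3, p4=2, p5=2, p6=19)

step 1: fire T2:  (p0=1, p1=2, p2=3, p3=3, p4=2, p5=0, p6=4) → (p0=1, p1=2, p2=5, p3=3, p4=2, p5=1, p6=7)
step 2: fire T2:  (p0=1, p1=2, p2=5, p3=3, p4=2, p5=1, p6=7) → (p0=1, p1=2, p2=7, p3=3, p4=2, p5=2, p6=10)
step 3: fire T2:  (p0=1, p1=2, p2=7, p3=3, p4=2, p5=2, p6=10) → (p0=1, p1=2, p2=9, p3=3, p4=2, p5=3, p6=13)
step 4: fire T2:  (p0=1, p1=2, p2=9, p3=3, p4=2, p5=3, p6=13) → (p0=1, p1=2, p2=11, p3=3, p4=2, p5=4, p6=16)
step 5: fire T4:  (p0=1, p1=2, p2=11, p3=3, p4=2, p5=4, p6=16) → (p0=1, p1=2, p2=12, p3=3, p4=2, p5=1, p6=16)
step 6: fire T2:  (p0=1, p1=2, p2=12, p3=3, p4=2, p5=1, p6=16) → (p0=1, p1=2, p2=14, p3=3, p4=2, p5=2, p6=19)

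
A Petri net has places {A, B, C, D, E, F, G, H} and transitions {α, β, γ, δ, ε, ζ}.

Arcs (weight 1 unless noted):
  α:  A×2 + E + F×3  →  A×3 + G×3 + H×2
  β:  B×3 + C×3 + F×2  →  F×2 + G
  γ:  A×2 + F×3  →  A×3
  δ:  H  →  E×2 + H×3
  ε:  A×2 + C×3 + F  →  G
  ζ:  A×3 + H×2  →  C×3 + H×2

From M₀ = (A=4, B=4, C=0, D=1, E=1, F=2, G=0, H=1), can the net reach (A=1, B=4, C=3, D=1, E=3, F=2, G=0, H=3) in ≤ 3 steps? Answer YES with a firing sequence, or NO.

step 1: fire δ:  (A=4, B=4, C=0, D=1, E=1, F=2, G=0, H=1) → (A=4, B=4, C=0, D=1, E=3, F=2, G=0, H=3)
step 2: fire ζ:  (A=4, B=4, C=0, D=1, E=3, F=2, G=0, H=3) → (A=1, B=4, C=3, D=1, E=3, F=2, G=0, H=3)

YES — reachable via ⟨δ, ζ⟩ (2 firings)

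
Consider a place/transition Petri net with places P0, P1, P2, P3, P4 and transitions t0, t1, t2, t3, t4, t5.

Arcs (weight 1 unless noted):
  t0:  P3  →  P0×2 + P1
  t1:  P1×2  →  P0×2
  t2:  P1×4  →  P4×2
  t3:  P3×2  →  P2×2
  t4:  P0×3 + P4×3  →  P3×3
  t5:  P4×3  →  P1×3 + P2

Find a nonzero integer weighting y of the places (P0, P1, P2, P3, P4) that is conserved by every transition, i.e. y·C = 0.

Incidence matrix C (rows=places, cols=transitions):
       t0   t1   t2   t3   t4   t5
   P0   2    2    0    0   -3    0
   P1   1   -2   -4    0    0    3
   P2   0    0    0    2    0    1
   P3  -1    0    0   -2    3    0
   P4   0    0    2    0   -3   -3

Candidate y = [1, 1, 3, 3, 2]; check y·C column-wise:
  col t0: 1·2 + 1·1 + 3·0 + 3·-1 + 2·0 = 0
  col t1: 1·2 + 1·-2 + 3·0 + 3·0 + 2·0 = 0
  col t2: 1·0 + 1·-4 + 3·0 + 3·0 + 2·2 = 0
  col t3: 1·0 + 1·0 + 3·2 + 3·-2 + 2·0 = 0
  col t4: 1·-3 + 1·0 + 3·0 + 3·3 + 2·-3 = 0
  col t5: 1·0 + 1·3 + 3·1 + 3·0 + 2·-3 = 0

y = (P0:1, P1:1, P2:3, P3:3, P4:2)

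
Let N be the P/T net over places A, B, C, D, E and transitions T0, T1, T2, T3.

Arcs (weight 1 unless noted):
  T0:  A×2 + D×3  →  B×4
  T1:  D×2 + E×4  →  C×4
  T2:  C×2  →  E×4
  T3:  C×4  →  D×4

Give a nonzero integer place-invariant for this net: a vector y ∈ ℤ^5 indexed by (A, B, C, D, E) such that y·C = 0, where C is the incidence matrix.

y = (A:2, B:1, C:0, D:0, E:0)

Incidence matrix C (rows=places, cols=transitions):
       T0   T1   T2   T3
    A  -2    0    0    0
    B   4    0    0    0
    C   0    4   -2   -4
    D  -3   -2    0    4
    E   0   -4    4    0

Candidate y = [2, 1, 0, 0, 0]; check y·C column-wise:
  col T0: 2·-2 + 1·4 + 0·-3 = 0
  col T1: 2·0 + 1·0 + 0·4 + 0·-2 + 0·-4 = 0
  col T2: 2·0 + 1·0 + 0·-2 + 0·4 = 0
  col T3: 2·0 + 1·0 + 0·-4 + 0·4 = 0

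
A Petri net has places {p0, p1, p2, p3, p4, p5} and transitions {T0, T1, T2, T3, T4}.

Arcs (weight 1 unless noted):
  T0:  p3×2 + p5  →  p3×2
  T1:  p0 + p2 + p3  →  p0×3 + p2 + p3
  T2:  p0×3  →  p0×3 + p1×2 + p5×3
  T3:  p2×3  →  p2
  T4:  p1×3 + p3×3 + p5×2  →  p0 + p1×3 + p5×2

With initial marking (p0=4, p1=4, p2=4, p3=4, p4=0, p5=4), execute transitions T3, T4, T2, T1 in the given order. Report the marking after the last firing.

(p0=7, p1=6, p2=2, p3=1, p4=0, p5=7)

step 1: fire T3:  (p0=4, p1=4, p2=4, p3=4, p4=0, p5=4) → (p0=4, p1=4, p2=2, p3=4, p4=0, p5=4)
step 2: fire T4:  (p0=4, p1=4, p2=2, p3=4, p4=0, p5=4) → (p0=5, p1=4, p2=2, p3=1, p4=0, p5=4)
step 3: fire T2:  (p0=5, p1=4, p2=2, p3=1, p4=0, p5=4) → (p0=5, p1=6, p2=2, p3=1, p4=0, p5=7)
step 4: fire T1:  (p0=5, p1=6, p2=2, p3=1, p4=0, p5=7) → (p0=7, p1=6, p2=2, p3=1, p4=0, p5=7)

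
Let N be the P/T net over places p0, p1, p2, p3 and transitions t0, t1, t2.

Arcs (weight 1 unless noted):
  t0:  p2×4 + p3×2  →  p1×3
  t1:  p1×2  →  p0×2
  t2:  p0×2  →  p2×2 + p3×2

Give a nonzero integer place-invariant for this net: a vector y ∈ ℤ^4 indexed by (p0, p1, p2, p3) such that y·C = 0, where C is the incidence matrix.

y = (p0:2, p1:2, p2:1, p3:1)

Incidence matrix C (rows=places, cols=transitions):
       t0   t1   t2
   p0   0    2   -2
   p1   3   -2    0
   p2  -4    0    2
   p3  -2    0    2

Candidate y = [2, 2, 1, 1]; check y·C column-wise:
  col t0: 2·0 + 2·3 + 1·-4 + 1·-2 = 0
  col t1: 2·2 + 2·-2 + 1·0 + 1·0 = 0
  col t2: 2·-2 + 2·0 + 1·2 + 1·2 = 0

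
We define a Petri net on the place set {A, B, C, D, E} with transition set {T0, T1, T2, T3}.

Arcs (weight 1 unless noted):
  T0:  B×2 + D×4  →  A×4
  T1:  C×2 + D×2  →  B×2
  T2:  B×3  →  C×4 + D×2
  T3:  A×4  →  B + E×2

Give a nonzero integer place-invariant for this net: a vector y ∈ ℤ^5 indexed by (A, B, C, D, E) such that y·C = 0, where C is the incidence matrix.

Incidence matrix C (rows=places, cols=transitions):
       T0   T1   T2   T3
    A   4    0    0   -4
    B  -2    2   -3    1
    C   0   -2    4    0
    D  -4   -2    2    0
    E   0    0    0    2

Candidate y = [2, 2, 1, 1, 3]; check y·C column-wise:
  col T0: 2·4 + 2·-2 + 1·0 + 1·-4 + 3·0 = 0
  col T1: 2·0 + 2·2 + 1·-2 + 1·-2 + 3·0 = 0
  col T2: 2·0 + 2·-3 + 1·4 + 1·2 + 3·0 = 0
  col T3: 2·-4 + 2·1 + 1·0 + 1·0 + 3·2 = 0

y = (A:2, B:2, C:1, D:1, E:3)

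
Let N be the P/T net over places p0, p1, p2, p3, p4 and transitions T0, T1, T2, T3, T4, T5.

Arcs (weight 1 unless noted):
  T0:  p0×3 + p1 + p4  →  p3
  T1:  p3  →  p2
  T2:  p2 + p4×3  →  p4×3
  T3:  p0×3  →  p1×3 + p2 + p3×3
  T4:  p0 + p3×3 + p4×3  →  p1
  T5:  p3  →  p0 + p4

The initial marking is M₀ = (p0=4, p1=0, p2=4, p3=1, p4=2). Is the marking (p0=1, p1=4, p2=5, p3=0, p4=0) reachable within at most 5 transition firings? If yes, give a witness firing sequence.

step 1: fire T3:  (p0=4, p1=0, p2=4, p3=1, p4=2) → (p0=1, p1=3, p2=5, p3=4, p4=2)
step 2: fire T5:  (p0=1, p1=3, p2=5, p3=4, p4=2) → (p0=2, p1=3, p2=5, p3=3, p4=3)
step 3: fire T4:  (p0=2, p1=3, p2=5, p3=3, p4=3) → (p0=1, p1=4, p2=5, p3=0, p4=0)

YES — reachable via ⟨T3, T5, T4⟩ (3 firings)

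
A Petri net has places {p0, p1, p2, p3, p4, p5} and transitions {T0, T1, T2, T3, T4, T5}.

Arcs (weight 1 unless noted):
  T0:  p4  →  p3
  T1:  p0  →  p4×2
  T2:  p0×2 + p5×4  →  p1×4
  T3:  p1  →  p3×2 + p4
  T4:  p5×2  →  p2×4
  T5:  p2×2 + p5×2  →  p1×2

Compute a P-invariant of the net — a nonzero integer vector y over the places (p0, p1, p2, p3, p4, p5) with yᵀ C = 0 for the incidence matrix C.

y = (p0:2, p1:3, p2:1, p3:1, p4:1, p5:2)

Incidence matrix C (rows=places, cols=transitions):
       T0   T1   T2   T3   T4   T5
   p0   0   -1   -2    0    0    0
   p1   0    0    4   -1    0    2
   p2   0    0    0    0    4   -2
   p3   1    0    0    2    0    0
   p4  -1    2    0    1    0    0
   p5   0    0   -4    0   -2   -2

Candidate y = [2, 3, 1, 1, 1, 2]; check y·C column-wise:
  col T0: 2·0 + 3·0 + 1·0 + 1·1 + 1·-1 + 2·0 = 0
  col T1: 2·-1 + 3·0 + 1·0 + 1·0 + 1·2 + 2·0 = 0
  col T2: 2·-2 + 3·4 + 1·0 + 1·0 + 1·0 + 2·-4 = 0
  col T3: 2·0 + 3·-1 + 1·0 + 1·2 + 1·1 + 2·0 = 0
  col T4: 2·0 + 3·0 + 1·4 + 1·0 + 1·0 + 2·-2 = 0
  col T5: 2·0 + 3·2 + 1·-2 + 1·0 + 1·0 + 2·-2 = 0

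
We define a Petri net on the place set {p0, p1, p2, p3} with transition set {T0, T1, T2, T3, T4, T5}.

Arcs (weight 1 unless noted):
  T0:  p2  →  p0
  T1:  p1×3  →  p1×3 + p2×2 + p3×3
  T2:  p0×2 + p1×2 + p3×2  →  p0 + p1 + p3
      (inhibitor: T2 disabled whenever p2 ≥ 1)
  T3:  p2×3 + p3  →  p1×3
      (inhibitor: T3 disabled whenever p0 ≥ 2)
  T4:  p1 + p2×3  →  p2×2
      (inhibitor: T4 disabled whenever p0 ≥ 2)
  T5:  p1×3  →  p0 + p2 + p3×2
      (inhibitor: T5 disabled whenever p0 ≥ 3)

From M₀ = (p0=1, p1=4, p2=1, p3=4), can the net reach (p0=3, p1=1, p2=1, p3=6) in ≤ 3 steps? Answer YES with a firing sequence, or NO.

YES — reachable via ⟨T0, T5⟩ (2 firings)

step 1: fire T0:  (p0=1, p1=4, p2=1, p3=4) → (p0=2, p1=4, p2=0, p3=4)
step 2: fire T5:  (p0=2, p1=4, p2=0, p3=4) → (p0=3, p1=1, p2=1, p3=6)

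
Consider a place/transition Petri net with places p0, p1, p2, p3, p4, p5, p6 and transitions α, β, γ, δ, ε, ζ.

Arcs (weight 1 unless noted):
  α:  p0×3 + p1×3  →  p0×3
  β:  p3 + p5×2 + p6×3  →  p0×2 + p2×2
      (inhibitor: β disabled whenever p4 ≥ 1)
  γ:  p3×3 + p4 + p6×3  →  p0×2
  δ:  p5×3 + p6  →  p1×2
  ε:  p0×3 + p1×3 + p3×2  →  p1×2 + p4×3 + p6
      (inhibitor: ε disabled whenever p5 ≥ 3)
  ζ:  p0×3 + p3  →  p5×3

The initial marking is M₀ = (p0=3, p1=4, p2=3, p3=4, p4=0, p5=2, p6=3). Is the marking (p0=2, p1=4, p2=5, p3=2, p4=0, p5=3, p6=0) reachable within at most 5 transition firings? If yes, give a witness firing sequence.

YES — reachable via ⟨β, ζ⟩ (2 firings)

step 1: fire β:  (p0=3, p1=4, p2=3, p3=4, p4=0, p5=2, p6=3) → (p0=5, p1=4, p2=5, p3=3, p4=0, p5=0, p6=0)
step 2: fire ζ:  (p0=5, p1=4, p2=5, p3=3, p4=0, p5=0, p6=0) → (p0=2, p1=4, p2=5, p3=2, p4=0, p5=3, p6=0)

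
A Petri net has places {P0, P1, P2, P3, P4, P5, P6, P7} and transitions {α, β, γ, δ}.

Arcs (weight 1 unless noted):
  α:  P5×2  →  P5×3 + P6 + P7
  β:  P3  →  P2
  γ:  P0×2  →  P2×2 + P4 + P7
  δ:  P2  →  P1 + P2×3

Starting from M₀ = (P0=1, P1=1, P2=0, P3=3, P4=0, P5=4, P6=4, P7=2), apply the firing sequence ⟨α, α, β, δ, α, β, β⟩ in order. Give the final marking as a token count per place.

step 1: fire α:  (P0=1, P1=1, P2=0, P3=3, P4=0, P5=4, P6=4, P7=2) → (P0=1, P1=1, P2=0, P3=3, P4=0, P5=5, P6=5, P7=3)
step 2: fire α:  (P0=1, P1=1, P2=0, P3=3, P4=0, P5=5, P6=5, P7=3) → (P0=1, P1=1, P2=0, P3=3, P4=0, P5=6, P6=6, P7=4)
step 3: fire β:  (P0=1, P1=1, P2=0, P3=3, P4=0, P5=6, P6=6, P7=4) → (P0=1, P1=1, P2=1, P3=2, P4=0, P5=6, P6=6, P7=4)
step 4: fire δ:  (P0=1, P1=1, P2=1, P3=2, P4=0, P5=6, P6=6, P7=4) → (P0=1, P1=2, P2=3, P3=2, P4=0, P5=6, P6=6, P7=4)
step 5: fire α:  (P0=1, P1=2, P2=3, P3=2, P4=0, P5=6, P6=6, P7=4) → (P0=1, P1=2, P2=3, P3=2, P4=0, P5=7, P6=7, P7=5)
step 6: fire β:  (P0=1, P1=2, P2=3, P3=2, P4=0, P5=7, P6=7, P7=5) → (P0=1, P1=2, P2=4, P3=1, P4=0, P5=7, P6=7, P7=5)
step 7: fire β:  (P0=1, P1=2, P2=4, P3=1, P4=0, P5=7, P6=7, P7=5) → (P0=1, P1=2, P2=5, P3=0, P4=0, P5=7, P6=7, P7=5)

(P0=1, P1=2, P2=5, P3=0, P4=0, P5=7, P6=7, P7=5)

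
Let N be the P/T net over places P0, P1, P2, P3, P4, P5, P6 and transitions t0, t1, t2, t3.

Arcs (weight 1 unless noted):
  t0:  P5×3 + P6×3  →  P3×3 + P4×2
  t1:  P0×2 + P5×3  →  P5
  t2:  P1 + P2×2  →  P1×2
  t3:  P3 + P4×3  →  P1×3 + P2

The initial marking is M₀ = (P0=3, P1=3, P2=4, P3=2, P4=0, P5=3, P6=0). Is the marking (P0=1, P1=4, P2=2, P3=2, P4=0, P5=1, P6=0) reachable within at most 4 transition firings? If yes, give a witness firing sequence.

YES — reachable via ⟨t1, t2⟩ (2 firings)

step 1: fire t1:  (P0=3, P1=3, P2=4, P3=2, P4=0, P5=3, P6=0) → (P0=1, P1=3, P2=4, P3=2, P4=0, P5=1, P6=0)
step 2: fire t2:  (P0=1, P1=3, P2=4, P3=2, P4=0, P5=1, P6=0) → (P0=1, P1=4, P2=2, P3=2, P4=0, P5=1, P6=0)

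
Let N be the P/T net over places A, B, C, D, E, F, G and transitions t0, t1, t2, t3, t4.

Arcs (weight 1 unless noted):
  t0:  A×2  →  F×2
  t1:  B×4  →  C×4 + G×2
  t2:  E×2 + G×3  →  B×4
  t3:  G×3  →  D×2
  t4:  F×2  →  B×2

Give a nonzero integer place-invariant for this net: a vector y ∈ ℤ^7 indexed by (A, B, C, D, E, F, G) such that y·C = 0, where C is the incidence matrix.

y = (A:1, B:1, C:1, D:0, E:2, F:1, G:0)

Incidence matrix C (rows=places, cols=transitions):
       t0   t1   t2   t3   t4
    A  -2    0    0    0    0
    B   0   -4    4    0    2
    C   0    4    0    0    0
    D   0    0    0    2    0
    E   0    0   -2    0    0
    F   2    0    0    0   -2
    G   0    2   -3   -3    0

Candidate y = [1, 1, 1, 0, 2, 1, 0]; check y·C column-wise:
  col t0: 1·-2 + 1·0 + 1·0 + 2·0 + 1·2 = 0
  col t1: 1·0 + 1·-4 + 1·4 + 2·0 + 1·0 + 0·2 = 0
  col t2: 1·0 + 1·4 + 1·0 + 2·-2 + 1·0 + 0·-3 = 0
  col t3: 1·0 + 1·0 + 1·0 + 0·2 + 2·0 + 1·0 + 0·-3 = 0
  col t4: 1·0 + 1·2 + 1·0 + 2·0 + 1·-2 = 0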